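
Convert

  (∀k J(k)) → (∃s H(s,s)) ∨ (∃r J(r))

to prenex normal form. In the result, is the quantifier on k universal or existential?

First replace A → B with ¬A ∨ B.
  ¬(∀k J(k)) ∨ (∃s H(s,s)) ∨ (∃r J(r))
Move each ¬ inward, flipping quantifiers it crosses:
  (∃k ¬J(k)) ∨ (∃s H(s,s)) ∨ (∃r J(r))
All bound variables are already distinct, so no renaming is needed.
Finally move all quantifiers to the prefix:
  ∃k ∃s ∃r (¬J(k) ∨ H(s,s) ∨ J(r))
The quantifier ∀k sits under an odd number of negations (counting the antecedent side of each →), so it flips to ∃k.

existential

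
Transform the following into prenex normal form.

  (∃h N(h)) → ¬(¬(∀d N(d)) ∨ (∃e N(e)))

Eliminate → and ↔ using ¬ and ∨.
  ¬(∃h N(h)) ∨ ¬(¬(∀d N(d)) ∨ (∃e N(e)))
Drive negations inward (¬∀x A ≡ ∃x ¬A, ¬∃x A ≡ ∀x ¬A, De Morgan for ∧/∨):
  (∀h ¬N(h)) ∨ (∀d N(d)) ∧ (∀e ¬N(e))
All bound variables are already distinct, so no renaming is needed.
Pull the quantifiers to the front (each side's bound variable is not free in the other side):
  ∀h ∀d ∀e (¬N(h) ∨ N(d) ∧ ¬N(e))

∀h ∀d ∀e (¬N(h) ∨ N(d) ∧ ¬N(e))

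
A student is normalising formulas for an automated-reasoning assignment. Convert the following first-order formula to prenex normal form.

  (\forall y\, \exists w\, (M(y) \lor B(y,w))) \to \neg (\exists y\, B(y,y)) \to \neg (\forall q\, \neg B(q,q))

First replace A → B with ¬A ∨ B.
  \neg (\forall y\, \exists w\, (M(y) \lor B(y,w))) \lor \neg \neg (\exists y\, B(y,y)) \lor \neg (\forall q\, \neg B(q,q))
Drive negations inward (¬∀x A ≡ ∃x ¬A, ¬∃x A ≡ ∀x ¬A, De Morgan for ∧/∨):
  (\exists y\, \forall w\, (\neg M(y) \land \neg B(y,w))) \lor (\exists y\, B(y,y)) \lor (\exists q\, B(q,q))
Standardize variables apart so no two quantifiers bind the same name: y↦y1.
  (\exists y\, \forall w\, (\neg M(y) \land \neg B(y,w))) \lor (\exists y1\, B(y1,y1)) \lor (\exists q\, B(q,q))
Extract every quantifier outward, since the variables are now distinct and don't occur free across branches:
  \exists y\, \forall w\, \exists y1\, \exists q\, (\neg M(y) \land \neg B(y,w) \lor B(y1,y1) \lor B(q,q))

\exists y\, \forall w\, \exists y1\, \exists q\, (\neg M(y) \land \neg B(y,w) \lor B(y1,y1) \lor B(q,q))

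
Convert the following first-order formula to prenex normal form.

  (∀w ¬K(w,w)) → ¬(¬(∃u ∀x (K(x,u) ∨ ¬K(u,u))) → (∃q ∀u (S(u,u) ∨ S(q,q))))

Eliminate → and ↔ using ¬ and ∨.
  ¬(∀w ¬K(w,w)) ∨ ¬(¬¬(∃u ∀x (K(x,u) ∨ ¬K(u,u))) ∨ (∃q ∀u (S(u,u) ∨ S(q,q))))
Drive negations inward (¬∀x A ≡ ∃x ¬A, ¬∃x A ≡ ∀x ¬A, De Morgan for ∧/∨):
  (∃w K(w,w)) ∨ (∀u ∃x (¬K(x,u) ∧ K(u,u))) ∧ (∀q ∃u (¬S(u,u) ∧ ¬S(q,q)))
Rename bound variables to avoid capture: u↦v.
  (∃w K(w,w)) ∨ (∀u ∃x (¬K(x,u) ∧ K(u,u))) ∧ (∀q ∃v (¬S(v,v) ∧ ¬S(q,q)))
Pull the quantifiers to the front (each side's bound variable is not free in the other side):
  ∃w ∀u ∃x ∀q ∃v (K(w,w) ∨ ¬K(x,u) ∧ K(u,u) ∧ ¬S(v,v) ∧ ¬S(q,q))

∃w ∀u ∃x ∀q ∃v (K(w,w) ∨ ¬K(x,u) ∧ K(u,u) ∧ ¬S(v,v) ∧ ¬S(q,q))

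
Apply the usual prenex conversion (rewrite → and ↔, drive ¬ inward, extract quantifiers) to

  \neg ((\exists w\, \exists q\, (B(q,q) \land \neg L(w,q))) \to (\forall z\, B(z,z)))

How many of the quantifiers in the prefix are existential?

3

Eliminate → and ↔ using ¬ and ∨.
  \neg (\neg (\exists w\, \exists q\, (B(q,q) \land \neg L(w,q))) \lor (\forall z\, B(z,z)))
Move each ¬ inward, flipping quantifiers it crosses:
  (\exists w\, \exists q\, (B(q,q) \land \neg L(w,q))) \land (\exists z\, \neg B(z,z))
All bound variables are already distinct, so no renaming is needed.
Finally move all quantifiers to the prefix:
  \exists w\, \exists q\, \exists z\, (B(q,q) \land \neg L(w,q) \land \neg B(z,z))
The prefix is \exists w \exists q \exists z: 0 universal, 3 existential.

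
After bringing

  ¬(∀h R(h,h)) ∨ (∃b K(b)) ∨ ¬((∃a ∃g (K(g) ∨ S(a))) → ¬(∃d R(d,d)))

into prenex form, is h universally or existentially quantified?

First replace A → B with ¬A ∨ B.
  ¬(∀h R(h,h)) ∨ (∃b K(b)) ∨ ¬(¬(∃a ∃g (K(g) ∨ S(a))) ∨ ¬(∃d R(d,d)))
Move each ¬ inward, flipping quantifiers it crosses:
  (∃h ¬R(h,h)) ∨ (∃b K(b)) ∨ (∃a ∃g (K(g) ∨ S(a))) ∧ (∃d R(d,d))
All bound variables are already distinct, so no renaming is needed.
Pull the quantifiers to the front (each side's bound variable is not free in the other side):
  ∃h ∃b ∃a ∃g ∃d (¬R(h,h) ∨ K(b) ∨ (K(g) ∨ S(a)) ∧ R(d,d))
The quantifier ∀h sits under an odd number of negations (counting the antecedent side of each →), so it flips to ∃h.

existential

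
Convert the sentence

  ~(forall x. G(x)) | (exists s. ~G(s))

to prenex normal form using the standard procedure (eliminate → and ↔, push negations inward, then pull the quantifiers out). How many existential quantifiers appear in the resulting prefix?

2

Push ¬ through the quantifiers and connectives to reach negation normal form:
  (exists x. ~G(x)) | (exists s. ~G(s))
All bound variables are already distinct, so no renaming is needed.
Extract every quantifier outward, since the variables are now distinct and don't occur free across branches:
  exists x. exists s. (~G(x) | ~G(s))
The prefix is exists x exists s: 0 universal, 2 existential.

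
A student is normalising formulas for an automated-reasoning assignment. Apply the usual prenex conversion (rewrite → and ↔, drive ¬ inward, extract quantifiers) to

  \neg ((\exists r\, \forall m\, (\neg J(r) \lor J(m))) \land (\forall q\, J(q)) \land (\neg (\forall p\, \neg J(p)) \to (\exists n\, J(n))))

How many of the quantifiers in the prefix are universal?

Rewrite implications/biconditionals: A → B as ¬A ∨ B.
  \neg ((\exists r\, \forall m\, (\neg J(r) \lor J(m))) \land (\forall q\, J(q)) \land (\neg \neg (\forall p\, \neg J(p)) \lor (\exists n\, J(n))))
Move each ¬ inward, flipping quantifiers it crosses:
  (\forall r\, \exists m\, (J(r) \land \neg J(m))) \lor (\exists q\, \neg J(q)) \lor (\exists p\, J(p)) \land (\forall n\, \neg J(n))
All bound variables are already distinct, so no renaming is needed.
Extract every quantifier outward, since the variables are now distinct and don't occur free across branches:
  \forall r\, \exists m\, \exists q\, \exists p\, \forall n\, (J(r) \land \neg J(m) \lor \neg J(q) \lor J(p) \land \neg J(n))
The prefix is \forall r \exists m \exists q \exists p \forall n: 2 universal, 3 existential.

2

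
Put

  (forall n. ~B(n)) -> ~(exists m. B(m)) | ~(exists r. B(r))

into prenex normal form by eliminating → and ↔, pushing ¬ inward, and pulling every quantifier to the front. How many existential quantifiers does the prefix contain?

1

Eliminate → and ↔ using ¬ and ∨.
  ~(forall n. ~B(n)) | ~(exists m. B(m)) | ~(exists r. B(r))
Push ¬ through the quantifiers and connectives to reach negation normal form:
  (exists n. B(n)) | (forall m. ~B(m)) | (forall r. ~B(r))
Finally move all quantifiers to the prefix:
  exists n. forall m. forall r. (B(n) | ~B(m) | ~B(r))
The prefix is exists n forall m forall r: 2 universal, 1 existential.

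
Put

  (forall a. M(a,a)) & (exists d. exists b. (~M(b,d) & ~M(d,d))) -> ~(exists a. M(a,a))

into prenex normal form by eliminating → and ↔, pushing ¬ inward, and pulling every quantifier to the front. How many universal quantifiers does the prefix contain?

Eliminate → and ↔ using ¬ and ∨.
  ~((forall a. M(a,a)) & (exists d. exists b. (~M(b,d) & ~M(d,d)))) | ~(exists a. M(a,a))
Move each ¬ inward, flipping quantifiers it crosses:
  (exists a. ~M(a,a)) | (forall d. forall b. (M(b,d) | M(d,d))) | (forall a. ~M(a,a))
Standardize variables apart so no two quantifiers bind the same name: a↦v1.
  (exists a. ~M(a,a)) | (forall d. forall b. (M(b,d) | M(d,d))) | (forall v1. ~M(v1,v1))
Pull the quantifiers to the front (each side's bound variable is not free in the other side):
  exists a. forall d. forall b. forall v1. (~M(a,a) | M(b,d) | M(d,d) | ~M(v1,v1))
The prefix is exists a forall d forall b forall v1: 3 universal, 1 existential.

3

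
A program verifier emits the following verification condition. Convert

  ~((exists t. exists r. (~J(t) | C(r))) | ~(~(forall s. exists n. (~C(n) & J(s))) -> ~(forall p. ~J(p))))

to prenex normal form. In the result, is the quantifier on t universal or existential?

Rewrite implications/biconditionals: A → B as ¬A ∨ B.
  ~((exists t. exists r. (~J(t) | C(r))) | ~(~~(forall s. exists n. (~C(n) & J(s))) | ~(forall p. ~J(p))))
Move each ¬ inward, flipping quantifiers it crosses:
  (forall t. forall r. (J(t) & ~C(r))) & ((forall s. exists n. (~C(n) & J(s))) | (exists p. J(p)))
All bound variables are already distinct, so no renaming is needed.
Finally move all quantifiers to the prefix:
  forall t. forall r. forall s. exists n. exists p. (J(t) & ~C(r) & (~C(n) & J(s) | J(p)))
The quantifier exists t sits under an odd number of negations (counting the antecedent side of each →), so it flips to forall t.

universal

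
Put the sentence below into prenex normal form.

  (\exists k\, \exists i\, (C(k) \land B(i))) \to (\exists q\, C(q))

First replace A → B with ¬A ∨ B.
  \neg (\exists k\, \exists i\, (C(k) \land B(i))) \lor (\exists q\, C(q))
Drive negations inward (¬∀x A ≡ ∃x ¬A, ¬∃x A ≡ ∀x ¬A, De Morgan for ∧/∨):
  (\forall k\, \forall i\, (\neg C(k) \lor \neg B(i))) \lor (\exists q\, C(q))
All bound variables are already distinct, so no renaming is needed.
Pull the quantifiers to the front (each side's bound variable is not free in the other side):
  \forall k\, \forall i\, \exists q\, (\neg C(k) \lor \neg B(i) \lor C(q))

\forall k\, \forall i\, \exists q\, (\neg C(k) \lor \neg B(i) \lor C(q))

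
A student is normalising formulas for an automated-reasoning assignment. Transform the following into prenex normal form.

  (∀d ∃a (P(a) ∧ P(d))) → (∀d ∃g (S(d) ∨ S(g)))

Eliminate → and ↔ using ¬ and ∨.
  ¬(∀d ∃a (P(a) ∧ P(d))) ∨ (∀d ∃g (S(d) ∨ S(g)))
Move each ¬ inward, flipping quantifiers it crosses:
  (∃d ∀a (¬P(a) ∨ ¬P(d))) ∨ (∀d ∃g (S(d) ∨ S(g)))
Rename bound variables to avoid capture: d↦v1.
  (∃d ∀a (¬P(a) ∨ ¬P(d))) ∨ (∀v1 ∃g (S(v1) ∨ S(g)))
Pull the quantifiers to the front (each side's bound variable is not free in the other side):
  ∃d ∀a ∀v1 ∃g (¬P(a) ∨ ¬P(d) ∨ S(v1) ∨ S(g))

∃d ∀a ∀v1 ∃g (¬P(a) ∨ ¬P(d) ∨ S(v1) ∨ S(g))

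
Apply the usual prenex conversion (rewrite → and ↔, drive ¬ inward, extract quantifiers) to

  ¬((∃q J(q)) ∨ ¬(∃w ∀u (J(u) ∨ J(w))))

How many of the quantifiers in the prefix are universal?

2

Drive negations inward (¬∀x A ≡ ∃x ¬A, ¬∃x A ≡ ∀x ¬A, De Morgan for ∧/∨):
  (∀q ¬J(q)) ∧ (∃w ∀u (J(u) ∨ J(w)))
All bound variables are already distinct, so no renaming is needed.
Pull the quantifiers to the front (each side's bound variable is not free in the other side):
  ∀q ∃w ∀u (¬J(q) ∧ (J(u) ∨ J(w)))
The prefix is ∀q ∃w ∀u: 2 universal, 1 existential.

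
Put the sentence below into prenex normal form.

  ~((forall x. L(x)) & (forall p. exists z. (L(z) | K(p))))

Move each ¬ inward, flipping quantifiers it crosses:
  (exists x. ~L(x)) | (exists p. forall z. (~L(z) & ~K(p)))
Pull the quantifiers to the front (each side's bound variable is not free in the other side):
  exists x. exists p. forall z. (~L(x) | ~L(z) & ~K(p))

exists x. exists p. forall z. (~L(x) | ~L(z) & ~K(p))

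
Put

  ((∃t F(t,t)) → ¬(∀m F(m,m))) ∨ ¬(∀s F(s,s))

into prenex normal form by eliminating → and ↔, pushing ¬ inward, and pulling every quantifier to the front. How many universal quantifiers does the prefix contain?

Eliminate → and ↔ using ¬ and ∨.
  ¬(∃t F(t,t)) ∨ ¬(∀m F(m,m)) ∨ ¬(∀s F(s,s))
Move each ¬ inward, flipping quantifiers it crosses:
  (∀t ¬F(t,t)) ∨ (∃m ¬F(m,m)) ∨ (∃s ¬F(s,s))
All bound variables are already distinct, so no renaming is needed.
Finally move all quantifiers to the prefix:
  ∀t ∃m ∃s (¬F(t,t) ∨ ¬F(m,m) ∨ ¬F(s,s))
The prefix is ∀t ∃m ∃s: 1 universal, 2 existential.

1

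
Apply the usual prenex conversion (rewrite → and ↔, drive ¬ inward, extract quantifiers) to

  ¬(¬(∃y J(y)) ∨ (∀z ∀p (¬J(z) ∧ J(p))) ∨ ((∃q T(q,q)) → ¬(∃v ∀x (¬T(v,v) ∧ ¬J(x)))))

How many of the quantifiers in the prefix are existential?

Eliminate → and ↔ using ¬ and ∨.
  ¬(¬(∃y J(y)) ∨ (∀z ∀p (¬J(z) ∧ J(p))) ∨ ¬(∃q T(q,q)) ∨ ¬(∃v ∀x (¬T(v,v) ∧ ¬J(x))))
Move each ¬ inward, flipping quantifiers it crosses:
  (∃y J(y)) ∧ (∃z ∃p (J(z) ∨ ¬J(p))) ∧ (∃q T(q,q)) ∧ (∃v ∀x (¬T(v,v) ∧ ¬J(x)))
Finally move all quantifiers to the prefix:
  ∃y ∃z ∃p ∃q ∃v ∀x (J(y) ∧ (J(z) ∨ ¬J(p)) ∧ T(q,q) ∧ ¬T(v,v) ∧ ¬J(x))
The prefix is ∃y ∃z ∃p ∃q ∃v ∀x: 1 universal, 5 existential.

5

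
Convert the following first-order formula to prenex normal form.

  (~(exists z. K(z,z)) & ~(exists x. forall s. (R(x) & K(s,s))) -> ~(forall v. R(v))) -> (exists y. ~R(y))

forall z. forall x. exists s. forall v. exists y. (~K(z,z) & (~R(x) | ~K(s,s)) & R(v) | ~R(y))

Rewrite implications/biconditionals: A → B as ¬A ∨ B.
  ~(~(~(exists z. K(z,z)) & ~(exists x. forall s. (R(x) & K(s,s)))) | ~(forall v. R(v))) | (exists y. ~R(y))
Push ¬ through the quantifiers and connectives to reach negation normal form:
  (forall z. ~K(z,z)) & (forall x. exists s. (~R(x) | ~K(s,s))) & (forall v. R(v)) | (exists y. ~R(y))
All bound variables are already distinct, so no renaming is needed.
Extract every quantifier outward, since the variables are now distinct and don't occur free across branches:
  forall z. forall x. exists s. forall v. exists y. (~K(z,z) & (~R(x) | ~K(s,s)) & R(v) | ~R(y))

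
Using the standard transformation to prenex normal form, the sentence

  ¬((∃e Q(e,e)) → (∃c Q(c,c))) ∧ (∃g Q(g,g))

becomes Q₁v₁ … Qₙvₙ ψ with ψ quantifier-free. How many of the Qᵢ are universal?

Eliminate → and ↔ using ¬ and ∨.
  ¬(¬(∃e Q(e,e)) ∨ (∃c Q(c,c))) ∧ (∃g Q(g,g))
Drive negations inward (¬∀x A ≡ ∃x ¬A, ¬∃x A ≡ ∀x ¬A, De Morgan for ∧/∨):
  (∃e Q(e,e)) ∧ (∀c ¬Q(c,c)) ∧ (∃g Q(g,g))
Pull the quantifiers to the front (each side's bound variable is not free in the other side):
  ∃e ∀c ∃g (Q(e,e) ∧ ¬Q(c,c) ∧ Q(g,g))
The prefix is ∃e ∀c ∃g: 1 universal, 2 existential.

1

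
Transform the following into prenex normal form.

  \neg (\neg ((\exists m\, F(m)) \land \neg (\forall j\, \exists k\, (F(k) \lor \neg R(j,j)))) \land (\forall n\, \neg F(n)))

Push ¬ through the quantifiers and connectives to reach negation normal form:
  (\exists m\, F(m)) \land (\exists j\, \forall k\, (\neg F(k) \land R(j,j))) \lor (\exists n\, F(n))
Extract every quantifier outward, since the variables are now distinct and don't occur free across branches:
  \exists m\, \exists j\, \forall k\, \exists n\, (F(m) \land \neg F(k) \land R(j,j) \lor F(n))

\exists m\, \exists j\, \forall k\, \exists n\, (F(m) \land \neg F(k) \land R(j,j) \lor F(n))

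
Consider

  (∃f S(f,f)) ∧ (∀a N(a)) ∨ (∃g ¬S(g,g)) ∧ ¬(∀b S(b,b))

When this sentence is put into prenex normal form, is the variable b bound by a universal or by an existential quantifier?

existential

Move each ¬ inward, flipping quantifiers it crosses:
  (∃f S(f,f)) ∧ (∀a N(a)) ∨ (∃g ¬S(g,g)) ∧ (∃b ¬S(b,b))
Extract every quantifier outward, since the variables are now distinct and don't occur free across branches:
  ∃f ∀a ∃g ∃b (S(f,f) ∧ N(a) ∨ ¬S(g,g) ∧ ¬S(b,b))
The quantifier ∀b sits under an odd number of negations, so it flips to ∃b.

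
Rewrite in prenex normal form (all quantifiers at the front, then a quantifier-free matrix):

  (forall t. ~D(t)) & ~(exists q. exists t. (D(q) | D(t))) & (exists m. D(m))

Push ¬ through the quantifiers and connectives to reach negation normal form:
  (forall t. ~D(t)) & (forall q. forall t. (~D(q) & ~D(t))) & (exists m. D(m))
Rename bound variables to avoid capture: t↦u1.
  (forall t. ~D(t)) & (forall q. forall u1. (~D(q) & ~D(u1))) & (exists m. D(m))
Pull the quantifiers to the front (each side's bound variable is not free in the other side):
  forall t. forall q. forall u1. exists m. (~D(t) & ~D(q) & ~D(u1) & D(m))

forall t. forall q. forall u1. exists m. (~D(t) & ~D(q) & ~D(u1) & D(m))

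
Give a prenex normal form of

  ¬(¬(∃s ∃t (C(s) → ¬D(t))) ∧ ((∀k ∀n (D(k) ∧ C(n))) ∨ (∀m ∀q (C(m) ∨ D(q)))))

∃s ∃t ∃k ∃n ∃m ∃q (¬C(s) ∨ ¬D(t) ∨ (¬D(k) ∨ ¬C(n)) ∧ ¬C(m) ∧ ¬D(q))

First replace A → B with ¬A ∨ B.
  ¬(¬(∃s ∃t (¬C(s) ∨ ¬D(t))) ∧ ((∀k ∀n (D(k) ∧ C(n))) ∨ (∀m ∀q (C(m) ∨ D(q)))))
Push ¬ through the quantifiers and connectives to reach negation normal form:
  (∃s ∃t (¬C(s) ∨ ¬D(t))) ∨ (∃k ∃n (¬D(k) ∨ ¬C(n))) ∧ (∃m ∃q (¬C(m) ∧ ¬D(q)))
All bound variables are already distinct, so no renaming is needed.
Extract every quantifier outward, since the variables are now distinct and don't occur free across branches:
  ∃s ∃t ∃k ∃n ∃m ∃q (¬C(s) ∨ ¬D(t) ∨ (¬D(k) ∨ ¬C(n)) ∧ ¬C(m) ∧ ¬D(q))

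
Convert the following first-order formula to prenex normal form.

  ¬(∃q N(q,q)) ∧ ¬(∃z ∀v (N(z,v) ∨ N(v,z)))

Push ¬ through the quantifiers and connectives to reach negation normal form:
  (∀q ¬N(q,q)) ∧ (∀z ∃v (¬N(z,v) ∧ ¬N(v,z)))
All bound variables are already distinct, so no renaming is needed.
Pull the quantifiers to the front (each side's bound variable is not free in the other side):
  ∀q ∀z ∃v (¬N(q,q) ∧ ¬N(z,v) ∧ ¬N(v,z))

∀q ∀z ∃v (¬N(q,q) ∧ ¬N(z,v) ∧ ¬N(v,z))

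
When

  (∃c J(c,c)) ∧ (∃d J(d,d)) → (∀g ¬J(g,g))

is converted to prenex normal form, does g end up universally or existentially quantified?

universal

Rewrite implications/biconditionals: A → B as ¬A ∨ B.
  ¬((∃c J(c,c)) ∧ (∃d J(d,d))) ∨ (∀g ¬J(g,g))
Drive negations inward (¬∀x A ≡ ∃x ¬A, ¬∃x A ≡ ∀x ¬A, De Morgan for ∧/∨):
  (∀c ¬J(c,c)) ∨ (∀d ¬J(d,d)) ∨ (∀g ¬J(g,g))
Extract every quantifier outward, since the variables are now distinct and don't occur free across branches:
  ∀c ∀d ∀g (¬J(c,c) ∨ ¬J(d,d) ∨ ¬J(g,g))
The quantifier ∀g sits under an even number of negations (counting the antecedent side of each →), so it remains universal.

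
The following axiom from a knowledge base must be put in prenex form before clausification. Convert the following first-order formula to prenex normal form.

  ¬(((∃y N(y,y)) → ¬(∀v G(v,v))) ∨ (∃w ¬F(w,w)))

∃y ∀v ∀w (N(y,y) ∧ G(v,v) ∧ F(w,w))

First replace A → B with ¬A ∨ B.
  ¬(¬(∃y N(y,y)) ∨ ¬(∀v G(v,v)) ∨ (∃w ¬F(w,w)))
Drive negations inward (¬∀x A ≡ ∃x ¬A, ¬∃x A ≡ ∀x ¬A, De Morgan for ∧/∨):
  (∃y N(y,y)) ∧ (∀v G(v,v)) ∧ (∀w F(w,w))
All bound variables are already distinct, so no renaming is needed.
Finally move all quantifiers to the prefix:
  ∃y ∀v ∀w (N(y,y) ∧ G(v,v) ∧ F(w,w))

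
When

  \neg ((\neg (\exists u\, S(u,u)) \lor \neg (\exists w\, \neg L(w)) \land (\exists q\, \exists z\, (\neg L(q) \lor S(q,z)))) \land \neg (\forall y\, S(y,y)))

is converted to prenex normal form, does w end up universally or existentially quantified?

existential

Drive negations inward (¬∀x A ≡ ∃x ¬A, ¬∃x A ≡ ∀x ¬A, De Morgan for ∧/∨):
  (\exists u\, S(u,u)) \land ((\exists w\, \neg L(w)) \lor (\forall q\, \forall z\, (L(q) \land \neg S(q,z)))) \lor (\forall y\, S(y,y))
All bound variables are already distinct, so no renaming is needed.
Pull the quantifiers to the front (each side's bound variable is not free in the other side):
  \exists u\, \exists w\, \forall q\, \forall z\, \forall y\, (S(u,u) \land (\neg L(w) \lor L(q) \land \neg S(q,z)) \lor S(y,y))
The quantifier \exists w sits under an even number of negations, so it remains existential.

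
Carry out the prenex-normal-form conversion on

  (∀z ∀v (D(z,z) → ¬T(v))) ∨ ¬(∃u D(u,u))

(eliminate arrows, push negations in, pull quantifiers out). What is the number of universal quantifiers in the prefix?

3

Rewrite implications/biconditionals: A → B as ¬A ∨ B.
  (∀z ∀v (¬D(z,z) ∨ ¬T(v))) ∨ ¬(∃u D(u,u))
Push ¬ through the quantifiers and connectives to reach negation normal form:
  (∀z ∀v (¬D(z,z) ∨ ¬T(v))) ∨ (∀u ¬D(u,u))
Finally move all quantifiers to the prefix:
  ∀z ∀v ∀u (¬D(z,z) ∨ ¬T(v) ∨ ¬D(u,u))
The prefix is ∀z ∀v ∀u: 3 universal, 0 existential.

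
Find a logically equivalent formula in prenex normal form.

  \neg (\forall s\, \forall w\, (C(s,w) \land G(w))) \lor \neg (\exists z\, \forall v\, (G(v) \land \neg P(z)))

Push ¬ through the quantifiers and connectives to reach negation normal form:
  (\exists s\, \exists w\, (\neg C(s,w) \lor \neg G(w))) \lor (\forall z\, \exists v\, (\neg G(v) \lor P(z)))
All bound variables are already distinct, so no renaming is needed.
Extract every quantifier outward, since the variables are now distinct and don't occur free across branches:
  \exists s\, \exists w\, \forall z\, \exists v\, (\neg C(s,w) \lor \neg G(w) \lor \neg G(v) \lor P(z))

\exists s\, \exists w\, \forall z\, \exists v\, (\neg C(s,w) \lor \neg G(w) \lor \neg G(v) \lor P(z))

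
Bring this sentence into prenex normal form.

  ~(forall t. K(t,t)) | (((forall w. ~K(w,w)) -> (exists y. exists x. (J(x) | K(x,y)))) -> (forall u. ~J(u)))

exists t. forall w. forall y. forall x. forall u. (~K(t,t) | ~K(w,w) & ~J(x) & ~K(x,y) | ~J(u))

First replace A → B with ¬A ∨ B.
  ~(forall t. K(t,t)) | ~(~(forall w. ~K(w,w)) | (exists y. exists x. (J(x) | K(x,y)))) | (forall u. ~J(u))
Drive negations inward (¬∀x A ≡ ∃x ¬A, ¬∃x A ≡ ∀x ¬A, De Morgan for ∧/∨):
  (exists t. ~K(t,t)) | (forall w. ~K(w,w)) & (forall y. forall x. (~J(x) & ~K(x,y))) | (forall u. ~J(u))
All bound variables are already distinct, so no renaming is needed.
Finally move all quantifiers to the prefix:
  exists t. forall w. forall y. forall x. forall u. (~K(t,t) | ~K(w,w) & ~J(x) & ~K(x,y) | ~J(u))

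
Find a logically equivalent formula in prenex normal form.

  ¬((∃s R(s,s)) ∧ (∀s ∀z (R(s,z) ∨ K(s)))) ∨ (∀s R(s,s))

Drive negations inward (¬∀x A ≡ ∃x ¬A, ¬∃x A ≡ ∀x ¬A, De Morgan for ∧/∨):
  (∀s ¬R(s,s)) ∨ (∃s ∃z (¬R(s,z) ∧ ¬K(s))) ∨ (∀s R(s,s))
Rename bound variables to avoid capture: s↦t, s↦w1.
  (∀s ¬R(s,s)) ∨ (∃t ∃z (¬R(t,z) ∧ ¬K(t))) ∨ (∀w1 R(w1,w1))
Extract every quantifier outward, since the variables are now distinct and don't occur free across branches:
  ∀s ∃t ∃z ∀w1 (¬R(s,s) ∨ ¬R(t,z) ∧ ¬K(t) ∨ R(w1,w1))

∀s ∃t ∃z ∀w1 (¬R(s,s) ∨ ¬R(t,z) ∧ ¬K(t) ∨ R(w1,w1))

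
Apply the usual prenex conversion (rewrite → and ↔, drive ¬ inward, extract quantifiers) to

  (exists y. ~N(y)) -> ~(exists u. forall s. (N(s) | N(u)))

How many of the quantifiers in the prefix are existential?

1

Eliminate → and ↔ using ¬ and ∨.
  ~(exists y. ~N(y)) | ~(exists u. forall s. (N(s) | N(u)))
Drive negations inward (¬∀x A ≡ ∃x ¬A, ¬∃x A ≡ ∀x ¬A, De Morgan for ∧/∨):
  (forall y. N(y)) | (forall u. exists s. (~N(s) & ~N(u)))
Extract every quantifier outward, since the variables are now distinct and don't occur free across branches:
  forall y. forall u. exists s. (N(y) | ~N(s) & ~N(u))
The prefix is forall y forall u exists s: 2 universal, 1 existential.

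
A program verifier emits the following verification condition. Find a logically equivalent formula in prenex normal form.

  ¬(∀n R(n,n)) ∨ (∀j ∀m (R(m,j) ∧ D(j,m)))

Drive negations inward (¬∀x A ≡ ∃x ¬A, ¬∃x A ≡ ∀x ¬A, De Morgan for ∧/∨):
  (∃n ¬R(n,n)) ∨ (∀j ∀m (R(m,j) ∧ D(j,m)))
All bound variables are already distinct, so no renaming is needed.
Pull the quantifiers to the front (each side's bound variable is not free in the other side):
  ∃n ∀j ∀m (¬R(n,n) ∨ R(m,j) ∧ D(j,m))

∃n ∀j ∀m (¬R(n,n) ∨ R(m,j) ∧ D(j,m))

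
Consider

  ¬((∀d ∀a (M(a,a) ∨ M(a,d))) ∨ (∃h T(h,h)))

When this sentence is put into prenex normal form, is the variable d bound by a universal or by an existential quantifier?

existential

Move each ¬ inward, flipping quantifiers it crosses:
  (∃d ∃a (¬M(a,a) ∧ ¬M(a,d))) ∧ (∀h ¬T(h,h))
All bound variables are already distinct, so no renaming is needed.
Pull the quantifiers to the front (each side's bound variable is not free in the other side):
  ∃d ∃a ∀h (¬M(a,a) ∧ ¬M(a,d) ∧ ¬T(h,h))
The quantifier ∀d sits under an odd number of negations, so it flips to ∃d.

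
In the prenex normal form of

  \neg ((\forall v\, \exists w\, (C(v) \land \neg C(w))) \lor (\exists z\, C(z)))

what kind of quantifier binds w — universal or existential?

universal

Move each ¬ inward, flipping quantifiers it crosses:
  (\exists v\, \forall w\, (\neg C(v) \lor C(w))) \land (\forall z\, \neg C(z))
Finally move all quantifiers to the prefix:
  \exists v\, \forall w\, \forall z\, ((\neg C(v) \lor C(w)) \land \neg C(z))
The quantifier \exists w sits under an odd number of negations, so it flips to \forall w.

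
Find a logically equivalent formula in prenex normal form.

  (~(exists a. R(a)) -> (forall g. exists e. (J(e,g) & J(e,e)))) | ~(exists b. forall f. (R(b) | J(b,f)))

Rewrite implications/biconditionals: A → B as ¬A ∨ B.
  ~~(exists a. R(a)) | (forall g. exists e. (J(e,g) & J(e,e))) | ~(exists b. forall f. (R(b) | J(b,f)))
Drive negations inward (¬∀x A ≡ ∃x ¬A, ¬∃x A ≡ ∀x ¬A, De Morgan for ∧/∨):
  (exists a. R(a)) | (forall g. exists e. (J(e,g) & J(e,e))) | (forall b. exists f. (~R(b) & ~J(b,f)))
All bound variables are already distinct, so no renaming is needed.
Extract every quantifier outward, since the variables are now distinct and don't occur free across branches:
  exists a. forall g. exists e. forall b. exists f. (R(a) | J(e,g) & J(e,e) | ~R(b) & ~J(b,f))

exists a. forall g. exists e. forall b. exists f. (R(a) | J(e,g) & J(e,e) | ~R(b) & ~J(b,f))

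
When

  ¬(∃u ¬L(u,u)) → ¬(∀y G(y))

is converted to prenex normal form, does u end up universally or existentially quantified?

Eliminate → and ↔ using ¬ and ∨.
  ¬¬(∃u ¬L(u,u)) ∨ ¬(∀y G(y))
Drive negations inward (¬∀x A ≡ ∃x ¬A, ¬∃x A ≡ ∀x ¬A, De Morgan for ∧/∨):
  (∃u ¬L(u,u)) ∨ (∃y ¬G(y))
All bound variables are already distinct, so no renaming is needed.
Extract every quantifier outward, since the variables are now distinct and don't occur free across branches:
  ∃u ∃y (¬L(u,u) ∨ ¬G(y))
The quantifier ∃u sits under an even number of negations (counting the antecedent side of each →), so it remains existential.

existential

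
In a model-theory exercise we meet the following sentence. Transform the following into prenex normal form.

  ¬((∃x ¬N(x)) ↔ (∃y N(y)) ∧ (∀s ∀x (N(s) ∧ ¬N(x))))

∃x ∀y ∃s ∃b ∃t ∀z1 ∀u ∀c (¬N(x) ∧ (¬N(y) ∨ ¬N(s) ∨ N(b)) ∨ N(t) ∧ N(z1) ∧ ¬N(u) ∧ N(c))

Rewrite implications/biconditionals: A → B as ¬A ∨ B; A ↔ B as (¬A ∨ B) ∧ (¬B ∨ A).
  ¬((¬(∃x ¬N(x)) ∨ (∃y N(y)) ∧ (∀s ∀x (N(s) ∧ ¬N(x)))) ∧ (¬((∃y N(y)) ∧ (∀s ∀x (N(s) ∧ ¬N(x)))) ∨ (∃x ¬N(x))))
Push ¬ through the quantifiers and connectives to reach negation normal form:
  (∃x ¬N(x)) ∧ ((∀y ¬N(y)) ∨ (∃s ∃x (¬N(s) ∨ N(x)))) ∨ (∃y N(y)) ∧ (∀s ∀x (N(s) ∧ ¬N(x))) ∧ (∀x N(x))
Rename bound variables to avoid capture: x↦b, y↦t, s↦z1, x↦u, x↦c.
  (∃x ¬N(x)) ∧ ((∀y ¬N(y)) ∨ (∃s ∃b (¬N(s) ∨ N(b)))) ∨ (∃t N(t)) ∧ (∀z1 ∀u (N(z1) ∧ ¬N(u))) ∧ (∀c N(c))
Extract every quantifier outward, since the variables are now distinct and don't occur free across branches:
  ∃x ∀y ∃s ∃b ∃t ∀z1 ∀u ∀c (¬N(x) ∧ (¬N(y) ∨ ¬N(s) ∨ N(b)) ∨ N(t) ∧ N(z1) ∧ ¬N(u) ∧ N(c))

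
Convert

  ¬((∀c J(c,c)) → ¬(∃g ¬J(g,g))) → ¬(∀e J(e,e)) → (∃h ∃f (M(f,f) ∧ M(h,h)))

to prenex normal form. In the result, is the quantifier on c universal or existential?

existential

Rewrite implications/biconditionals: A → B as ¬A ∨ B.
  ¬¬(¬(∀c J(c,c)) ∨ ¬(∃g ¬J(g,g))) ∨ ¬¬(∀e J(e,e)) ∨ (∃h ∃f (M(f,f) ∧ M(h,h)))
Push ¬ through the quantifiers and connectives to reach negation normal form:
  (∃c ¬J(c,c)) ∨ (∀g J(g,g)) ∨ (∀e J(e,e)) ∨ (∃h ∃f (M(f,f) ∧ M(h,h)))
All bound variables are already distinct, so no renaming is needed.
Extract every quantifier outward, since the variables are now distinct and don't occur free across branches:
  ∃c ∀g ∀e ∃h ∃f (¬J(c,c) ∨ J(g,g) ∨ J(e,e) ∨ M(f,f) ∧ M(h,h))
The quantifier ∀c sits under an odd number of negations (counting the antecedent side of each →), so it flips to ∃c.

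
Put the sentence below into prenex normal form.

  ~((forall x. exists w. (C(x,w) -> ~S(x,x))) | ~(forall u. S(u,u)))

exists x. forall w. forall u. (C(x,w) & S(x,x) & S(u,u))

Rewrite implications/biconditionals: A → B as ¬A ∨ B.
  ~((forall x. exists w. (~C(x,w) | ~S(x,x))) | ~(forall u. S(u,u)))
Drive negations inward (¬∀x A ≡ ∃x ¬A, ¬∃x A ≡ ∀x ¬A, De Morgan for ∧/∨):
  (exists x. forall w. (C(x,w) & S(x,x))) & (forall u. S(u,u))
All bound variables are already distinct, so no renaming is needed.
Finally move all quantifiers to the prefix:
  exists x. forall w. forall u. (C(x,w) & S(x,x) & S(u,u))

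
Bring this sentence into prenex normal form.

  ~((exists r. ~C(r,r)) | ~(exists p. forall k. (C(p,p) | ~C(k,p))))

forall r. exists p. forall k. (C(r,r) & (C(p,p) | ~C(k,p)))

Drive negations inward (¬∀x A ≡ ∃x ¬A, ¬∃x A ≡ ∀x ¬A, De Morgan for ∧/∨):
  (forall r. C(r,r)) & (exists p. forall k. (C(p,p) | ~C(k,p)))
All bound variables are already distinct, so no renaming is needed.
Extract every quantifier outward, since the variables are now distinct and don't occur free across branches:
  forall r. exists p. forall k. (C(r,r) & (C(p,p) | ~C(k,p)))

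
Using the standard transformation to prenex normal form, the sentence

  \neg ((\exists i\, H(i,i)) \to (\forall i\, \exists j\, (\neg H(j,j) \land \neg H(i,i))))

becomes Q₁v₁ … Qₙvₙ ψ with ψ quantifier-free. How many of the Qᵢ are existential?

Rewrite implications/biconditionals: A → B as ¬A ∨ B.
  \neg (\neg (\exists i\, H(i,i)) \lor (\forall i\, \exists j\, (\neg H(j,j) \land \neg H(i,i))))
Push ¬ through the quantifiers and connectives to reach negation normal form:
  (\exists i\, H(i,i)) \land (\exists i\, \forall j\, (H(j,j) \lor H(i,i)))
Give each quantifier a distinct variable: i↦p.
  (\exists i\, H(i,i)) \land (\exists p\, \forall j\, (H(j,j) \lor H(p,p)))
Finally move all quantifiers to the prefix:
  \exists i\, \exists p\, \forall j\, (H(i,i) \land (H(j,j) \lor H(p,p)))
The prefix is \exists i \exists p \forall j: 1 universal, 2 existential.

2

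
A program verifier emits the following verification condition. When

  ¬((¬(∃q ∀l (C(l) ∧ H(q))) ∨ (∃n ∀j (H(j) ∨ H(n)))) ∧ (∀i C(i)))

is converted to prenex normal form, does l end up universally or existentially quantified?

Push ¬ through the quantifiers and connectives to reach negation normal form:
  (∃q ∀l (C(l) ∧ H(q))) ∧ (∀n ∃j (¬H(j) ∧ ¬H(n))) ∨ (∃i ¬C(i))
Extract every quantifier outward, since the variables are now distinct and don't occur free across branches:
  ∃q ∀l ∀n ∃j ∃i (C(l) ∧ H(q) ∧ ¬H(j) ∧ ¬H(n) ∨ ¬C(i))
The quantifier ∀l sits under an even number of negations, so it remains universal.

universal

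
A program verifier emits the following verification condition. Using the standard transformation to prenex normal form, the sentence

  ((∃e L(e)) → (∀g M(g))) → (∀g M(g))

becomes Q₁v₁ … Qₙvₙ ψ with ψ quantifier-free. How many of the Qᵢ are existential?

Rewrite implications/biconditionals: A → B as ¬A ∨ B.
  ¬(¬(∃e L(e)) ∨ (∀g M(g))) ∨ (∀g M(g))
Drive negations inward (¬∀x A ≡ ∃x ¬A, ¬∃x A ≡ ∀x ¬A, De Morgan for ∧/∨):
  (∃e L(e)) ∧ (∃g ¬M(g)) ∨ (∀g M(g))
Give each quantifier a distinct variable: g↦w.
  (∃e L(e)) ∧ (∃g ¬M(g)) ∨ (∀w M(w))
Pull the quantifiers to the front (each side's bound variable is not free in the other side):
  ∃e ∃g ∀w (L(e) ∧ ¬M(g) ∨ M(w))
The prefix is ∃e ∃g ∀w: 1 universal, 2 existential.

2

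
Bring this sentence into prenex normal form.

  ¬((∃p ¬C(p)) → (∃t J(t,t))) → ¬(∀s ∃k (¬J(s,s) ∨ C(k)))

First replace A → B with ¬A ∨ B.
  ¬¬(¬(∃p ¬C(p)) ∨ (∃t J(t,t))) ∨ ¬(∀s ∃k (¬J(s,s) ∨ C(k)))
Push ¬ through the quantifiers and connectives to reach negation normal form:
  (∀p C(p)) ∨ (∃t J(t,t)) ∨ (∃s ∀k (J(s,s) ∧ ¬C(k)))
Finally move all quantifiers to the prefix:
  ∀p ∃t ∃s ∀k (C(p) ∨ J(t,t) ∨ J(s,s) ∧ ¬C(k))

∀p ∃t ∃s ∀k (C(p) ∨ J(t,t) ∨ J(s,s) ∧ ¬C(k))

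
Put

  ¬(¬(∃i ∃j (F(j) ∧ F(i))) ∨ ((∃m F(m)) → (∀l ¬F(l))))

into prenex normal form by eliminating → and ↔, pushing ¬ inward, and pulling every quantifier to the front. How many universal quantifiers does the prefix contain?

Rewrite implications/biconditionals: A → B as ¬A ∨ B.
  ¬(¬(∃i ∃j (F(j) ∧ F(i))) ∨ ¬(∃m F(m)) ∨ (∀l ¬F(l)))
Push ¬ through the quantifiers and connectives to reach negation normal form:
  (∃i ∃j (F(j) ∧ F(i))) ∧ (∃m F(m)) ∧ (∃l F(l))
Finally move all quantifiers to the prefix:
  ∃i ∃j ∃m ∃l (F(j) ∧ F(i) ∧ F(m) ∧ F(l))
The prefix is ∃i ∃j ∃m ∃l: 0 universal, 4 existential.

0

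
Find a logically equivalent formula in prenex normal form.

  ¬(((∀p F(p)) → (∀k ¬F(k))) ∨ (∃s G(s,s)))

∀p ∃k ∀s (F(p) ∧ F(k) ∧ ¬G(s,s))

Eliminate → and ↔ using ¬ and ∨.
  ¬(¬(∀p F(p)) ∨ (∀k ¬F(k)) ∨ (∃s G(s,s)))
Push ¬ through the quantifiers and connectives to reach negation normal form:
  (∀p F(p)) ∧ (∃k F(k)) ∧ (∀s ¬G(s,s))
Finally move all quantifiers to the prefix:
  ∀p ∃k ∀s (F(p) ∧ F(k) ∧ ¬G(s,s))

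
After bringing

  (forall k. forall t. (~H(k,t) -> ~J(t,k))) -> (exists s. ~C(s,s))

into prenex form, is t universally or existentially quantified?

existential

Eliminate → and ↔ using ¬ and ∨.
  ~(forall k. forall t. (~~H(k,t) | ~J(t,k))) | (exists s. ~C(s,s))
Push ¬ through the quantifiers and connectives to reach negation normal form:
  (exists k. exists t. (~H(k,t) & J(t,k))) | (exists s. ~C(s,s))
All bound variables are already distinct, so no renaming is needed.
Finally move all quantifiers to the prefix:
  exists k. exists t. exists s. (~H(k,t) & J(t,k) | ~C(s,s))
The quantifier forall t sits under an odd number of negations (counting the antecedent side of each →), so it flips to exists t.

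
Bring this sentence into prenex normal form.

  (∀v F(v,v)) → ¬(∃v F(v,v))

∃v ∀x1 (¬F(v,v) ∨ ¬F(x1,x1))

First replace A → B with ¬A ∨ B.
  ¬(∀v F(v,v)) ∨ ¬(∃v F(v,v))
Push ¬ through the quantifiers and connectives to reach negation normal form:
  (∃v ¬F(v,v)) ∨ (∀v ¬F(v,v))
Rename bound variables to avoid capture: v↦x1.
  (∃v ¬F(v,v)) ∨ (∀x1 ¬F(x1,x1))
Pull the quantifiers to the front (each side's bound variable is not free in the other side):
  ∃v ∀x1 (¬F(v,v) ∨ ¬F(x1,x1))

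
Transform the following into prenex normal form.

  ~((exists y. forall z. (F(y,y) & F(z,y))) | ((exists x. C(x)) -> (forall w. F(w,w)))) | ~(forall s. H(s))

forall y. exists z. exists x. exists w. exists s. ((~F(y,y) | ~F(z,y)) & C(x) & ~F(w,w) | ~H(s))

Rewrite implications/biconditionals: A → B as ¬A ∨ B.
  ~((exists y. forall z. (F(y,y) & F(z,y))) | ~(exists x. C(x)) | (forall w. F(w,w))) | ~(forall s. H(s))
Push ¬ through the quantifiers and connectives to reach negation normal form:
  (forall y. exists z. (~F(y,y) | ~F(z,y))) & (exists x. C(x)) & (exists w. ~F(w,w)) | (exists s. ~H(s))
All bound variables are already distinct, so no renaming is needed.
Extract every quantifier outward, since the variables are now distinct and don't occur free across branches:
  forall y. exists z. exists x. exists w. exists s. ((~F(y,y) | ~F(z,y)) & C(x) & ~F(w,w) | ~H(s))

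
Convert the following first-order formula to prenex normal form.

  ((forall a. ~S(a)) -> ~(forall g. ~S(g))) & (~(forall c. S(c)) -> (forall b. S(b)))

exists a. exists g. forall c. forall b. ((S(a) | S(g)) & (S(c) | S(b)))

Rewrite implications/biconditionals: A → B as ¬A ∨ B.
  (~(forall a. ~S(a)) | ~(forall g. ~S(g))) & (~~(forall c. S(c)) | (forall b. S(b)))
Drive negations inward (¬∀x A ≡ ∃x ¬A, ¬∃x A ≡ ∀x ¬A, De Morgan for ∧/∨):
  ((exists a. S(a)) | (exists g. S(g))) & ((forall c. S(c)) | (forall b. S(b)))
All bound variables are already distinct, so no renaming is needed.
Extract every quantifier outward, since the variables are now distinct and don't occur free across branches:
  exists a. exists g. forall c. forall b. ((S(a) | S(g)) & (S(c) | S(b)))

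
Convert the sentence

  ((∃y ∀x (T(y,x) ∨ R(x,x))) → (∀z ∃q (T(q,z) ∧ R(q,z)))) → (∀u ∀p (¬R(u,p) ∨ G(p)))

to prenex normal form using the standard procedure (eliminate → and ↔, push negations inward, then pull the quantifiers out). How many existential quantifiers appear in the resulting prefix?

Eliminate → and ↔ using ¬ and ∨.
  ¬(¬(∃y ∀x (T(y,x) ∨ R(x,x))) ∨ (∀z ∃q (T(q,z) ∧ R(q,z)))) ∨ (∀u ∀p (¬R(u,p) ∨ G(p)))
Move each ¬ inward, flipping quantifiers it crosses:
  (∃y ∀x (T(y,x) ∨ R(x,x))) ∧ (∃z ∀q (¬T(q,z) ∨ ¬R(q,z))) ∨ (∀u ∀p (¬R(u,p) ∨ G(p)))
Finally move all quantifiers to the prefix:
  ∃y ∀x ∃z ∀q ∀u ∀p ((T(y,x) ∨ R(x,x)) ∧ (¬T(q,z) ∨ ¬R(q,z)) ∨ ¬R(u,p) ∨ G(p))
The prefix is ∃y ∀x ∃z ∀q ∀u ∀p: 4 universal, 2 existential.

2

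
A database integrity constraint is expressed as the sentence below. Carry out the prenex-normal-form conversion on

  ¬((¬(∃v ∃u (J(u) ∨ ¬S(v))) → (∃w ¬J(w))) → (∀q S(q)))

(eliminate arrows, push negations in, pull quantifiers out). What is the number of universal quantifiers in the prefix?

Rewrite implications/biconditionals: A → B as ¬A ∨ B.
  ¬(¬(¬¬(∃v ∃u (J(u) ∨ ¬S(v))) ∨ (∃w ¬J(w))) ∨ (∀q S(q)))
Push ¬ through the quantifiers and connectives to reach negation normal form:
  ((∃v ∃u (J(u) ∨ ¬S(v))) ∨ (∃w ¬J(w))) ∧ (∃q ¬S(q))
Pull the quantifiers to the front (each side's bound variable is not free in the other side):
  ∃v ∃u ∃w ∃q ((J(u) ∨ ¬S(v) ∨ ¬J(w)) ∧ ¬S(q))
The prefix is ∃v ∃u ∃w ∃q: 0 universal, 4 existential.

0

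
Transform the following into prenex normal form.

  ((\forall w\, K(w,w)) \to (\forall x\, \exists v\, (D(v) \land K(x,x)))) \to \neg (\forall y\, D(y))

Rewrite implications/biconditionals: A → B as ¬A ∨ B.
  \neg (\neg (\forall w\, K(w,w)) \lor (\forall x\, \exists v\, (D(v) \land K(x,x)))) \lor \neg (\forall y\, D(y))
Push ¬ through the quantifiers and connectives to reach negation normal form:
  (\forall w\, K(w,w)) \land (\exists x\, \forall v\, (\neg D(v) \lor \neg K(x,x))) \lor (\exists y\, \neg D(y))
All bound variables are already distinct, so no renaming is needed.
Finally move all quantifiers to the prefix:
  \forall w\, \exists x\, \forall v\, \exists y\, (K(w,w) \land (\neg D(v) \lor \neg K(x,x)) \lor \neg D(y))

\forall w\, \exists x\, \forall v\, \exists y\, (K(w,w) \land (\neg D(v) \lor \neg K(x,x)) \lor \neg D(y))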